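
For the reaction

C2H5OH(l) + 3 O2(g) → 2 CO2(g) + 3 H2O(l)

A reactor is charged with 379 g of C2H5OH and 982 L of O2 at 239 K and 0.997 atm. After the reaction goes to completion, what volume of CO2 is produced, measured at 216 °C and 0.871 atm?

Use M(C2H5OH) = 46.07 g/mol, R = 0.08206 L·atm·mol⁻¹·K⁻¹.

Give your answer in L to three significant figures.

n(C2H5OH) = 379 / 46.07 = 8.227 mol
n(O2) = PV/RT = (0.997 × 982) / (0.08206 × 239) = 49.92 mol
For 8.227 mol C2H5OH, stoichiometry requires (3/1) × 8.227 = 24.68 mol O2; 49.92 mol is available, so C2H5OH is limiting.
n(CO2) = (2/1) × 8.227 = 16.45 mol
V(CO2) = nRT/P = 16.45 × 0.08206 × 489.15 / 0.871 = 758.1 L

758 L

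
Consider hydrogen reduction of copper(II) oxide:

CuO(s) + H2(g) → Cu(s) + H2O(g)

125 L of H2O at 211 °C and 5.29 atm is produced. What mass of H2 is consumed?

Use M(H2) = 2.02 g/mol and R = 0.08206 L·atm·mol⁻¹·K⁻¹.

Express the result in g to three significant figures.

n(H2O) = PV/RT = (5.29 × 125) / (0.08206 × 484.15) = 16.64 mol
n(H2) = (1/1) × 16.64 = 16.64 mol
m(H2) = 16.64 × 2.02 = 33.61 g

33.6 g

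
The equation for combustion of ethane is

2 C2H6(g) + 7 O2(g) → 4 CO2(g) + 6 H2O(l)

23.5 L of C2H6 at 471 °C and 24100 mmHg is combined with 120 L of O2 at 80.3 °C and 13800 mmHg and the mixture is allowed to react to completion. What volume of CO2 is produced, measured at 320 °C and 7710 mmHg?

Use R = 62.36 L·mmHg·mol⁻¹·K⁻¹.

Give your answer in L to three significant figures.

n(C2H6) = PV/RT = (24100 × 23.5) / (62.36 × 744.15) = 12.20 mol
n(O2) = PV/RT = (13800 × 120) / (62.36 × 353.45) = 75.13 mol
For 12.20 mol C2H6, stoichiometry requires (7/2) × 12.20 = 42.70 mol O2; 75.13 mol is available, so C2H6 is limiting.
n(CO2) = (4/2) × 12.20 = 24.40 mol
V(CO2) = nRT/P = 24.40 × 62.36 × 593.15 / 7710 = 117.1 L

117 L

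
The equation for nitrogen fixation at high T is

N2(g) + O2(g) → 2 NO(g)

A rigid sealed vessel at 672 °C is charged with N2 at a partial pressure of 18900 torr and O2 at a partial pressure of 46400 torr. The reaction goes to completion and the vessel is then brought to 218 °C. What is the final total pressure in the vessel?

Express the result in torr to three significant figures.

33900 torr

Because the vessel is rigid and T is held at 672 °C, work the stoichiometry in partial pressures (P_i = n_iRT/V).
P(O2) required for 18900 torr of N2 = (1/1) × 18900 = 18900 torr; available 46400 torr, so N2 is limiting.
P(O2) remaining = 46400 − (1/1) × 18900 = 27500 torr
P(gaseous products) = (2)/1 × 18900 = 37800 torr
P_total at 672 °C = 27500 + 37800 = 65300 torr
Scaling to 218 °C: P = 65300 × 491.15/945.15 = 33930 torr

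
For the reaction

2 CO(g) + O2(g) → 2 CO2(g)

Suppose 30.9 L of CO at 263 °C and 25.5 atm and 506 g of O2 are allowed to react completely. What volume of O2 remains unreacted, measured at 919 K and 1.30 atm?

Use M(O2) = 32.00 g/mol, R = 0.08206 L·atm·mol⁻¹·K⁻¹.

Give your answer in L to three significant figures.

n(CO) = PV/RT = (25.5 × 30.9) / (0.08206 × 536.15) = 17.91 mol
n(O2) = 506 / 32.00 = 15.81 mol
For 17.91 mol CO, stoichiometry requires (1/2) × 17.91 = 8.955 mol O2; 15.81 mol is available, so CO is limiting.
n(O2) consumed = (1/2) × 17.91 = 8.955 mol; remaining = 15.81 − 8.955 = 6.855 mol
V(O2) = nRT/P = 6.855 × 0.08206 × 919 / 1.30 = 397.7 L

398 L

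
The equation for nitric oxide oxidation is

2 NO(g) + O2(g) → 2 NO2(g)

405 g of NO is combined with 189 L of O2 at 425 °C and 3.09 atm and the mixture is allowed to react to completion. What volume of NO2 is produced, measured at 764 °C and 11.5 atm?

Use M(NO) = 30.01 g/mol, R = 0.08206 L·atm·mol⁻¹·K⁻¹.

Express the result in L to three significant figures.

99.9 L

n(NO) = 405 / 30.01 = 13.50 mol
n(O2) = PV/RT = (3.09 × 189) / (0.08206 × 698.15) = 10.19 mol
For 13.50 mol NO, stoichiometry requires (1/2) × 13.50 = 6.750 mol O2; 10.19 mol is available, so NO is limiting.
n(NO2) = (2/2) × 13.50 = 13.50 mol
V(NO2) = nRT/P = 13.50 × 0.08206 × 1037.15 / 11.5 = 99.91 L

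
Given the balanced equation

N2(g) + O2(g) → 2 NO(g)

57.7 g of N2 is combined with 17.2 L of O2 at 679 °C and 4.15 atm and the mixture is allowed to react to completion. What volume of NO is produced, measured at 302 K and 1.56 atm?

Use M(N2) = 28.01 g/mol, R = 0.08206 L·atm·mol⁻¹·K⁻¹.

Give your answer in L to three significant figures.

n(N2) = 57.7 / 28.01 = 2.060 mol
n(O2) = PV/RT = (4.15 × 17.2) / (0.08206 × 952.15) = 0.9136 mol
For 2.060 mol N2, stoichiometry requires (1/1) × 2.060 = 2.060 mol O2; 0.9136 mol is available, so O2 is limiting.
n(NO) = (2/1) × 0.9136 = 1.827 mol
V(NO) = nRT/P = 1.827 × 0.08206 × 302 / 1.56 = 29.02 L

29.0 L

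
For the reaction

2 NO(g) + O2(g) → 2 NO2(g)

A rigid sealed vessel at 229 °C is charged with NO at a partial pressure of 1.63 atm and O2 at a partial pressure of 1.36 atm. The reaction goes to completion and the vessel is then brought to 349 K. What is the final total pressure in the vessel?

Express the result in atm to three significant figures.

At constant V, partial pressures at 229 °C are proportional to moles, so apply stoichiometry directly to pressures.
P(O2) required for 1.63 atm of NO = (1/2) × 1.63 = 0.8150 atm; available 1.36 atm, so NO is limiting.
P(O2) remaining = 1.36 − (1/2) × 1.63 = 0.5450 atm
P(gaseous products) = (2)/2 × 1.63 = 1.630 atm
P_total at 229 °C = 0.5450 + 1.630 = 2.175 atm
Scaling to 349 K: P = 2.175 × 349/502.15 = 1.512 atm

1.51 atm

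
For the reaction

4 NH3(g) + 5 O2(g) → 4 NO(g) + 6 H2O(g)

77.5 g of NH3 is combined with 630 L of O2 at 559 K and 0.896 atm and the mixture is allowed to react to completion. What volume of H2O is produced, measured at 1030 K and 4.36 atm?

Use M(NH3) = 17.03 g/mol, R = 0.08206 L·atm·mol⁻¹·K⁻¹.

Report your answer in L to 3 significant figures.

n(NH3) = 77.5 / 17.03 = 4.551 mol
n(O2) = PV/RT = (0.896 × 630) / (0.08206 × 559) = 12.31 mol
For 4.551 mol NH3, stoichiometry requires (5/4) × 4.551 = 5.689 mol O2; 12.31 mol is available, so NH3 is limiting.
n(H2O) = (6/4) × 4.551 = 6.827 mol
V(H2O) = nRT/P = 6.827 × 0.08206 × 1030 / 4.36 = 132.3 L

132 L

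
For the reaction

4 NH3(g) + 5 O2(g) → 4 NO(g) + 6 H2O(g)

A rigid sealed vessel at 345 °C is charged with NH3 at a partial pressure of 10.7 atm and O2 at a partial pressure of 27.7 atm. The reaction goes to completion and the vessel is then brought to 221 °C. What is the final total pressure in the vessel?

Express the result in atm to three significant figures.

With V and T fixed, P_i ∝ n_i, so the mole ratios apply directly to partial pressures at 345 °C.
P(O2) required for 10.7 atm of NH3 = (5/4) × 10.7 = 13.38 atm; available 27.7 atm, so NH3 is limiting.
P(O2) remaining = 27.7 − (5/4) × 10.7 = 14.32 atm
P(gaseous products) = (4+6)/4 × 10.7 = 26.75 atm
P_total at 345 °C = 14.32 + 26.75 = 41.07 atm
Scaling to 221 °C: P = 41.07 × 494.15/618.15 = 32.83 atm

32.8 atm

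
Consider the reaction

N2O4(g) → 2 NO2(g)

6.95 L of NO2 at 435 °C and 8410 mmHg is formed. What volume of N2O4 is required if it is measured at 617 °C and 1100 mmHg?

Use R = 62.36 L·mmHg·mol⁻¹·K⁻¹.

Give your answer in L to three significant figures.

33.4 L

n(NO2) = PV/RT = (8410 × 6.95) / (62.36 × 708.15) = 1.324 mol
n(N2O4) = (1/2) × 1.324 = 0.6620 mol
V = nRT/P = 0.6620 × 62.36 × 890.15 / 1100 = 33.41 L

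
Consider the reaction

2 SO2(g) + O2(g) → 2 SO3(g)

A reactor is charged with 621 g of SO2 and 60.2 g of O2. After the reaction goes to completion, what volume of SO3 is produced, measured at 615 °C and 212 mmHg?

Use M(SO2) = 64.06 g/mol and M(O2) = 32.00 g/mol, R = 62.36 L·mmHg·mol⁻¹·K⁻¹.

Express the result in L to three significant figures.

983 L

n(SO2) = 621 / 64.06 = 9.694 mol
n(O2) = 60.2 / 32.00 = 1.881 mol
For 9.694 mol SO2, stoichiometry requires (1/2) × 9.694 = 4.847 mol O2; 1.881 mol is available, so O2 is limiting.
n(SO3) = (2/1) × 1.881 = 3.762 mol
V(SO3) = nRT/P = 3.762 × 62.36 × 888.15 / 212 = 982.8 L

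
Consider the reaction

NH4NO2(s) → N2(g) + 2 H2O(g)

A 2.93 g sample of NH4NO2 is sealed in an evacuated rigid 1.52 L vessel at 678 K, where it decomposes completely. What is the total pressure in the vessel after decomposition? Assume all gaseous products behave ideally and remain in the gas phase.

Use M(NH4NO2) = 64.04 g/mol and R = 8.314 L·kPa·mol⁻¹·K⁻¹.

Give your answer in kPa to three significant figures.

n(NH4NO2) = 2.93 / 64.04 = 0.04575 mol
n(gas produced) = (3/1) × 0.04575 = 0.1372 mol
P = nRT/V = 0.1372 × 8.314 × 678 / 1.52 = 508.8 kPa

509 kPa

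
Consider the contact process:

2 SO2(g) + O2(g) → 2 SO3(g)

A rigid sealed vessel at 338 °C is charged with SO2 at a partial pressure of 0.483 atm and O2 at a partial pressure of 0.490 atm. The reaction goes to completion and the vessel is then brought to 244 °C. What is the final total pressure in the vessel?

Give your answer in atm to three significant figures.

With V and T fixed, P_i ∝ n_i, so the mole ratios apply directly to partial pressures at 338 °C.
P(O2) required for 0.483 atm of SO2 = (1/2) × 0.483 = 0.2415 atm; available 0.490 atm, so SO2 is limiting.
P(O2) remaining = 0.490 − (1/2) × 0.483 = 0.2485 atm
P(gaseous products) = (2)/2 × 0.483 = 0.4830 atm
P_total at 338 °C = 0.2485 + 0.4830 = 0.7315 atm
Scaling to 244 °C: P = 0.7315 × 517.15/611.15 = 0.6190 atm

0.619 atm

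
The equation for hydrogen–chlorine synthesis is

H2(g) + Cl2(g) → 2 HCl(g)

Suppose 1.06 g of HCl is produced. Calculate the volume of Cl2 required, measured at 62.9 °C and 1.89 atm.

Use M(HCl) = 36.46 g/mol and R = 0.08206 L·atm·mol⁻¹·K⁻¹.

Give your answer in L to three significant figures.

n(HCl) = 1.060 / 36.46 = 0.02907 mol
n(Cl2) = (1/2) × 0.02907 = 0.01453 mol
V = nRT/P = 0.01453 × 0.08206 × 336.05 / 1.89 = 0.2120 L

0.212 L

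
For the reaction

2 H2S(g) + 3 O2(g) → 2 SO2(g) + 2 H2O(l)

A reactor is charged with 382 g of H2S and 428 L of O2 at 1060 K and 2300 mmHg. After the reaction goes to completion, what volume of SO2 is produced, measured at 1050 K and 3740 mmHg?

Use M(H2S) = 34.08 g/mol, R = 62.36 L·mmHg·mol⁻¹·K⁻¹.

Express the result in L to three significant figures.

n(H2S) = 382 / 34.08 = 11.21 mol
n(O2) = PV/RT = (2300 × 428) / (62.36 × 1060) = 14.89 mol
For 11.21 mol H2S, stoichiometry requires (3/2) × 11.21 = 16.82 mol O2; 14.89 mol is available, so O2 is limiting.
n(SO2) = (2/3) × 14.89 = 9.927 mol
V(SO2) = nRT/P = 9.927 × 62.36 × 1050 / 3740 = 173.8 L

174 L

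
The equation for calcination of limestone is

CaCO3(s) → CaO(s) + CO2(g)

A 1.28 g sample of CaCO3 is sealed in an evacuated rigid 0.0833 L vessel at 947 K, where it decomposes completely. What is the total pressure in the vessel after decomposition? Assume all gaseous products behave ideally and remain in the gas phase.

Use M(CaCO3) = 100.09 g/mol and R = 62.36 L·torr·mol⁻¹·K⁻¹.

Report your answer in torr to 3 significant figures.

n(CaCO3) = 1.28 / 100.09 = 0.01279 mol
n(gas produced) = (1/1) × 0.01279 = 0.01279 mol
P = nRT/V = 0.01279 × 62.36 × 947 / 0.0833 = 9067 torr

9070 torr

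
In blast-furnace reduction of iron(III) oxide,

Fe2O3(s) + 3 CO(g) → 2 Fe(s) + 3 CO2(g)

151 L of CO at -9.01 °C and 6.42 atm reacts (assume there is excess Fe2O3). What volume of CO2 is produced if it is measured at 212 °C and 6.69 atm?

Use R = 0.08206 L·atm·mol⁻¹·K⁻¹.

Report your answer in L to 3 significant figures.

n(CO) = PV/RT = (6.42 × 151) / (0.08206 × 264.14) = 44.72 mol
n(CO2) = (3/3) × 44.72 = 44.72 mol
V = nRT/P = 44.72 × 0.08206 × 485.15 / 6.69 = 266.1 L

266 L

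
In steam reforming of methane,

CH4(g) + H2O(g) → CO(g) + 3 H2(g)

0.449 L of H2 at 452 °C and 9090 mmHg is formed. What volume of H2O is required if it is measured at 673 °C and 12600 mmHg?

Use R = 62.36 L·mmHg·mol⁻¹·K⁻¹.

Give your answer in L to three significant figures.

0.141 L

n(H2) = PV/RT = (9090 × 0.449) / (62.36 × 725.15) = 0.09026 mol
n(H2O) = (1/3) × 0.09026 = 0.03009 mol
V = nRT/P = 0.03009 × 62.36 × 946.15 / 12600 = 0.1409 L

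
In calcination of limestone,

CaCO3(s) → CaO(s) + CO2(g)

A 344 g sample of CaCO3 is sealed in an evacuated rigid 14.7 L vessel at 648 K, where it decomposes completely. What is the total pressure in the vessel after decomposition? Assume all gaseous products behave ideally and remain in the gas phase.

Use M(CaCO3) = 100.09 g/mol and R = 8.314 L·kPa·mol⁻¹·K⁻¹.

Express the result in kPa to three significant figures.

1260 kPa

n(CaCO3) = 344 / 100.09 = 3.437 mol
n(gas produced) = (1/1) × 3.437 = 3.437 mol
P = nRT/V = 3.437 × 8.314 × 648 / 14.7 = 1260 kPa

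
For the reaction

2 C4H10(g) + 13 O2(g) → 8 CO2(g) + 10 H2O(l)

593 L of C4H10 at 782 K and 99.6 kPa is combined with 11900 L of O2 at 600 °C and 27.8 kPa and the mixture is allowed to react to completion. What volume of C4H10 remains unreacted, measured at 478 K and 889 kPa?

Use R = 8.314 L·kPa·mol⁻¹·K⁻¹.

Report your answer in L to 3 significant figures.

n(C4H10) = PV/RT = (99.6 × 593) / (8.314 × 782) = 9.084 mol
n(O2) = PV/RT = (27.8 × 11900) / (8.314 × 873.15) = 45.57 mol
For 9.084 mol C4H10, stoichiometry requires (13/2) × 9.084 = 59.05 mol O2; 45.57 mol is available, so O2 is limiting.
n(C4H10) consumed = (2/13) × 45.57 = 7.011 mol; remaining = 9.084 − 7.011 = 2.073 mol
V(C4H10) = nRT/P = 2.073 × 8.314 × 478 / 889 = 9.267 L

9.27 L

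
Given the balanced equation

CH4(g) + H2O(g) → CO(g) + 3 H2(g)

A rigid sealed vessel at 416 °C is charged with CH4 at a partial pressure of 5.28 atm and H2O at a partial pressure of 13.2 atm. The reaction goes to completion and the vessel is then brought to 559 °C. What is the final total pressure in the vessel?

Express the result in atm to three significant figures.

With V and T fixed, P_i ∝ n_i, so the mole ratios apply directly to partial pressures at 416 °C.
P(H2O) required for 5.28 atm of CH4 = (1/1) × 5.28 = 5.280 atm; available 13.2 atm, so CH4 is limiting.
P(H2O) remaining = 13.2 − (1/1) × 5.28 = 7.920 atm
P(gaseous products) = (1+3)/1 × 5.28 = 21.12 atm
P_total at 416 °C = 7.920 + 21.12 = 29.04 atm
Scaling to 559 °C: P = 29.04 × 832.15/689.15 = 35.07 atm

35.1 atm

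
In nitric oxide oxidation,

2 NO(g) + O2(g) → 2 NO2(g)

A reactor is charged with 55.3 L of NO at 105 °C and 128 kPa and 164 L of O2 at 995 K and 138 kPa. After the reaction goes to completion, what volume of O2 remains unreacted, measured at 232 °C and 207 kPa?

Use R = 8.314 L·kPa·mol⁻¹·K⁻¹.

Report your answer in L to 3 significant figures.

32.7 L

n(NO) = PV/RT = (128 × 55.3) / (8.314 × 378.15) = 2.251 mol
n(O2) = PV/RT = (138 × 164) / (8.314 × 995) = 2.736 mol
For 2.251 mol NO, stoichiometry requires (1/2) × 2.251 = 1.125 mol O2; 2.736 mol is available, so NO is limiting.
n(O2) consumed = (1/2) × 2.251 = 1.125 mol; remaining = 2.736 − 1.125 = 1.611 mol
V(O2) = nRT/P = 1.611 × 8.314 × 505.15 / 207 = 32.69 L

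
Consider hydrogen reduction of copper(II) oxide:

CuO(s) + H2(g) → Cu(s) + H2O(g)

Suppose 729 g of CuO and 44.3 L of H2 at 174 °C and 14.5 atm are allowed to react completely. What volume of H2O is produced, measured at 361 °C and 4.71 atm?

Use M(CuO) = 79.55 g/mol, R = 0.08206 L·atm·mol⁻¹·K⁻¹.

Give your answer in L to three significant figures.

n(CuO) = 729 / 79.55 = 9.164 mol
n(H2) = PV/RT = (14.5 × 44.3) / (0.08206 × 447.15) = 17.51 mol
For 9.164 mol CuO, stoichiometry requires (1/1) × 9.164 = 9.164 mol H2; 17.51 mol is available, so CuO is limiting.
n(H2O) = (1/1) × 9.164 = 9.164 mol
V(H2O) = nRT/P = 9.164 × 0.08206 × 634.15 / 4.71 = 101.2 L

101 L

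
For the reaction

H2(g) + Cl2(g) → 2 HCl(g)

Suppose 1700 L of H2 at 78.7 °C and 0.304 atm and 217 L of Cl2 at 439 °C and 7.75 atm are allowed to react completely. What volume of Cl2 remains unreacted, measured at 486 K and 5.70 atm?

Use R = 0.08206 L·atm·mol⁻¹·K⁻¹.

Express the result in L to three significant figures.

n(H2) = PV/RT = (0.304 × 1700) / (0.08206 × 351.85) = 17.90 mol
n(Cl2) = PV/RT = (7.75 × 217) / (0.08206 × 712.15) = 28.78 mol
For 17.90 mol H2, stoichiometry requires (1/1) × 17.90 = 17.90 mol Cl2; 28.78 mol is available, so H2 is limiting.
n(Cl2) consumed = (1/1) × 17.90 = 17.90 mol; remaining = 28.78 − 17.90 = 10.88 mol
V(Cl2) = nRT/P = 10.88 × 0.08206 × 486 / 5.70 = 76.12 L

76.1 L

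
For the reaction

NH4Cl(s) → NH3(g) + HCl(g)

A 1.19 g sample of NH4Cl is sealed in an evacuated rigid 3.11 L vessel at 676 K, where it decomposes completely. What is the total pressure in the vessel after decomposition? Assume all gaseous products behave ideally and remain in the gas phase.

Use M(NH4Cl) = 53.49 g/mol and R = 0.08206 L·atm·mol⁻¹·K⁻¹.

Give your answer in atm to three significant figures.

n(NH4Cl) = 1.19 / 53.49 = 0.02225 mol
n(gas produced) = (2/1) × 0.02225 = 0.04450 mol
P = nRT/V = 0.04450 × 0.08206 × 676 / 3.11 = 0.7937 atm

0.794 atm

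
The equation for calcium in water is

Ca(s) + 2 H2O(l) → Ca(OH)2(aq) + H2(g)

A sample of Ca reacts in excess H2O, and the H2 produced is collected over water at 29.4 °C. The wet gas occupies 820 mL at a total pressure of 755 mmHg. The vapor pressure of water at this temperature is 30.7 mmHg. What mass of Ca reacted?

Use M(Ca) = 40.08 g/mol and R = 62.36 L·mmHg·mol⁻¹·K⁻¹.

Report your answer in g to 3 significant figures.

P(H2) = 755 − 30.7 = 724.3 mmHg
n(H2) = PV/RT = (724.3 × 0.8200) / (62.36 × 302.55) = 0.03148 mol
n(Ca) = (1/1) × 0.03148 = 0.03148 mol
m(Ca) = 0.03148 × 40.08 = 1.262 g

1.26 g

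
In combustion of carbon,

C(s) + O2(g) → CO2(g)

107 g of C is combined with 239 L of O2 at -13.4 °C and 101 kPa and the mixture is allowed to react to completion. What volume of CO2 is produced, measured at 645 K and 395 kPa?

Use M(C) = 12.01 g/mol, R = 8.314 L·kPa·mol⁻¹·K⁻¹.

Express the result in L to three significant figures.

121 L

n(C) = 107 / 12.01 = 8.909 mol
n(O2) = PV/RT = (101 × 239) / (8.314 × 259.75) = 11.18 mol
For 8.909 mol C, stoichiometry requires (1/1) × 8.909 = 8.909 mol O2; 11.18 mol is available, so C is limiting.
n(CO2) = (1/1) × 8.909 = 8.909 mol
V(CO2) = nRT/P = 8.909 × 8.314 × 645 / 395 = 120.9 L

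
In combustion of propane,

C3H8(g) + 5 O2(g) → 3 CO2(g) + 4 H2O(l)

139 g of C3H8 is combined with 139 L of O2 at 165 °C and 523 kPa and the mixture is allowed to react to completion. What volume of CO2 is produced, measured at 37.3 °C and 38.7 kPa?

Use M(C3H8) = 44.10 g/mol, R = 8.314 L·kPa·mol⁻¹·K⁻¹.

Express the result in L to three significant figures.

631 L

n(C3H8) = 139 / 44.10 = 3.152 mol
n(O2) = PV/RT = (523 × 139) / (8.314 × 438.15) = 19.96 mol
For 3.152 mol C3H8, stoichiometry requires (5/1) × 3.152 = 15.76 mol O2; 19.96 mol is available, so C3H8 is limiting.
n(CO2) = (3/1) × 3.152 = 9.456 mol
V(CO2) = nRT/P = 9.456 × 8.314 × 310.45 / 38.7 = 630.7 L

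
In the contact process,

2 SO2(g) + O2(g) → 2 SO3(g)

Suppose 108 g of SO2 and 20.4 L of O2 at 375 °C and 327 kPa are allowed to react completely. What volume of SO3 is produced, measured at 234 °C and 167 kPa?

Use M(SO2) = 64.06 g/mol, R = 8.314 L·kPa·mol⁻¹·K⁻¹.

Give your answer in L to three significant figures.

n(SO2) = 108 / 64.06 = 1.686 mol
n(O2) = PV/RT = (327 × 20.4) / (8.314 × 648.15) = 1.238 mol
For 1.686 mol SO2, stoichiometry requires (1/2) × 1.686 = 0.8430 mol O2; 1.238 mol is available, so SO2 is limiting.
n(SO3) = (2/2) × 1.686 = 1.686 mol
V(SO3) = nRT/P = 1.686 × 8.314 × 507.15 / 167 = 42.57 L

42.6 L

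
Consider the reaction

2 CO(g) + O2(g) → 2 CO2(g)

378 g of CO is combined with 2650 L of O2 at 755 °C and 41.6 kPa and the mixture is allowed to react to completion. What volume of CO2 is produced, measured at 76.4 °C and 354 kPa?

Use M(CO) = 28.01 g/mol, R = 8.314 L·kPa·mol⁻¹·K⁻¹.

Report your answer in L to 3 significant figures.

111 L

n(CO) = 378 / 28.01 = 13.50 mol
n(O2) = PV/RT = (41.6 × 2650) / (8.314 × 1028.15) = 12.90 mol
For 13.50 mol CO, stoichiometry requires (1/2) × 13.50 = 6.750 mol O2; 12.90 mol is available, so CO is limiting.
n(CO2) = (2/2) × 13.50 = 13.50 mol
V(CO2) = nRT/P = 13.50 × 8.314 × 349.55 / 354 = 110.8 L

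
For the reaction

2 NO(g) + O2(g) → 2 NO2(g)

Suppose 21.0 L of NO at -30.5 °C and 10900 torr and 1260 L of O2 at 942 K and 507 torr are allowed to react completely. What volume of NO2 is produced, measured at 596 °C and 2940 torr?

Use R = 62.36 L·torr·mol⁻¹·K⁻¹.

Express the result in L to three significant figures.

279 L

n(NO) = PV/RT = (10900 × 21.0) / (62.36 × 242.65) = 15.13 mol
n(O2) = PV/RT = (507 × 1260) / (62.36 × 942) = 10.87 mol
For 15.13 mol NO, stoichiometry requires (1/2) × 15.13 = 7.565 mol O2; 10.87 mol is available, so NO is limiting.
n(NO2) = (2/2) × 15.13 = 15.13 mol
V(NO2) = nRT/P = 15.13 × 62.36 × 869.15 / 2940 = 278.9 L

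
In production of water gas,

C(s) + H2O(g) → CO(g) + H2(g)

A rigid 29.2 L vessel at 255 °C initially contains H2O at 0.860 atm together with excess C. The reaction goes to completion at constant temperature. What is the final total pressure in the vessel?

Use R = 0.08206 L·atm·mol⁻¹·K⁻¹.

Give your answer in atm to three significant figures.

1.72 atm

Rigid vessel, constant T ⇒ P scales with total gas moles (1 → 2).
P_final = (2/1) × 0.860 = 1.720 atm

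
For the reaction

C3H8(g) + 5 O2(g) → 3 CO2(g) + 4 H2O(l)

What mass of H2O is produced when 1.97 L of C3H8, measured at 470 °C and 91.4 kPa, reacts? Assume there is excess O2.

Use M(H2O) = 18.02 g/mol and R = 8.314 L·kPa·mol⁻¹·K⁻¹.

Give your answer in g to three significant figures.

n(C3H8) = PV/RT = (91.4 × 1.97) / (8.314 × 743.15) = 0.02914 mol
n(H2O) = (4/1) × 0.02914 = 0.1166 mol
m(H2O) = 0.1166 × 18.02 = 2.101 g

2.10 g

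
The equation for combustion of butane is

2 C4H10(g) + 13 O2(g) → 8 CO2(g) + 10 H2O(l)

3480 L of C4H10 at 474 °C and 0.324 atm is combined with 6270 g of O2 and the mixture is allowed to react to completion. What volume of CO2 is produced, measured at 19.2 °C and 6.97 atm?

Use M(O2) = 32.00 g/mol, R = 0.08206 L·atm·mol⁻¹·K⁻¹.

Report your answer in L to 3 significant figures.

n(C4H10) = PV/RT = (0.324 × 3480) / (0.08206 × 747.15) = 18.39 mol
n(O2) = 6270 / 32.00 = 195.9 mol
For 18.39 mol C4H10, stoichiometry requires (13/2) × 18.39 = 119.5 mol O2; 195.9 mol is available, so C4H10 is limiting.
n(CO2) = (8/2) × 18.39 = 73.56 mol
V(CO2) = nRT/P = 73.56 × 0.08206 × 292.35 / 6.97 = 253.2 L

253 L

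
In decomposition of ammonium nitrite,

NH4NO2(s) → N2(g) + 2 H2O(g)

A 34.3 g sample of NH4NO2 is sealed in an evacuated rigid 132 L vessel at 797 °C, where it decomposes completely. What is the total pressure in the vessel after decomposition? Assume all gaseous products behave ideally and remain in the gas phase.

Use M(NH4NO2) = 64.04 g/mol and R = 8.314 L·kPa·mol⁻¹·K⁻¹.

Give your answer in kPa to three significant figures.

n(NH4NO2) = 34.3 / 64.04 = 0.5356 mol
n(gas produced) = (3/1) × 0.5356 = 1.607 mol
P = nRT/V = 1.607 × 8.314 × 1070.15 / 132 = 108.3 kPa

108 kPa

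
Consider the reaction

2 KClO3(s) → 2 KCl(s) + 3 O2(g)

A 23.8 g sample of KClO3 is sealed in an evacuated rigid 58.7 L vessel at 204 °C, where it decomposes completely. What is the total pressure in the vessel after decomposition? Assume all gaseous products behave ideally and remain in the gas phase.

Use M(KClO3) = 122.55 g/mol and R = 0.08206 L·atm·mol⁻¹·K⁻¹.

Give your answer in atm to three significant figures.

n(KClO3) = 23.8 / 122.55 = 0.1942 mol
n(gas produced) = (3/2) × 0.1942 = 0.2913 mol
P = nRT/V = 0.2913 × 0.08206 × 477.15 / 58.7 = 0.1943 atm

0.194 atm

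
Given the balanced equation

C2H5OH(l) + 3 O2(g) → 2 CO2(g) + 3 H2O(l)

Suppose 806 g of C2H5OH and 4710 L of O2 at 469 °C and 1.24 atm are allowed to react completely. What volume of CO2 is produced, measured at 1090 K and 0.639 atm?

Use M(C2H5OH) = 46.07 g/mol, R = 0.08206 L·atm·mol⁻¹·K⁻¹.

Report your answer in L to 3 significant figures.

4900 L

n(C2H5OH) = 806 / 46.07 = 17.50 mol
n(O2) = PV/RT = (1.24 × 4710) / (0.08206 × 742.15) = 95.90 mol
For 17.50 mol C2H5OH, stoichiometry requires (3/1) × 17.50 = 52.50 mol O2; 95.90 mol is available, so C2H5OH is limiting.
n(CO2) = (2/1) × 17.50 = 35.00 mol
V(CO2) = nRT/P = 35.00 × 0.08206 × 1090 / 0.639 = 4899 L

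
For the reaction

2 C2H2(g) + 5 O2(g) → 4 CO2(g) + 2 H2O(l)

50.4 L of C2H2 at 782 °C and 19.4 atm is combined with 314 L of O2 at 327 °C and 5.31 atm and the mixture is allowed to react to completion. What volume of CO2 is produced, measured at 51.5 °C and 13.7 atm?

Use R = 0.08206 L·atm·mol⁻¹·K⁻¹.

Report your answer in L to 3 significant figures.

n(C2H2) = PV/RT = (19.4 × 50.4) / (0.08206 × 1055.15) = 11.29 mol
n(O2) = PV/RT = (5.31 × 314) / (0.08206 × 600.15) = 33.86 mol
For 11.29 mol C2H2, stoichiometry requires (5/2) × 11.29 = 28.22 mol O2; 33.86 mol is available, so C2H2 is limiting.
n(CO2) = (4/2) × 11.29 = 22.58 mol
V(CO2) = nRT/P = 22.58 × 0.08206 × 324.65 / 13.7 = 43.91 L

43.9 L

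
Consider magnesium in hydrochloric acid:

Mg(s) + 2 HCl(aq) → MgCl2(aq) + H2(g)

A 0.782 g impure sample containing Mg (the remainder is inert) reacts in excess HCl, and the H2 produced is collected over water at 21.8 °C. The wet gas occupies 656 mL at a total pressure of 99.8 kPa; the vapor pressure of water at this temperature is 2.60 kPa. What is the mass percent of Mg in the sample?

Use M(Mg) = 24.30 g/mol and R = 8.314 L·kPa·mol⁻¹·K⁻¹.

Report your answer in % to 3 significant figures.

P(H2) = 99.8 − 2.60 = 97.20 kPa
n(H2) = PV/RT = (97.20 × 0.6560) / (8.314 × 294.95) = 0.02600 mol
n(Mg) = (1/1) × 0.02600 = 0.02600 mol
m(Mg) = 0.02600 × 24.30 = 0.6318 g
%Mg = 0.6318 / 0.782 × 100 = 80.79%

80.8 %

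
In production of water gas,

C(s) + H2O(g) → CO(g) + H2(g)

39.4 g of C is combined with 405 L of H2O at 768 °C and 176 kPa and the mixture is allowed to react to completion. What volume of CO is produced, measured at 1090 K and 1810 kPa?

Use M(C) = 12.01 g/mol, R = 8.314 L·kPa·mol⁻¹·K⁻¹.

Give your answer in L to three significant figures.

n(C) = 39.4 / 12.01 = 3.281 mol
n(H2O) = PV/RT = (176 × 405) / (8.314 × 1041.15) = 8.235 mol
For 3.281 mol C, stoichiometry requires (1/1) × 3.281 = 3.281 mol H2O; 8.235 mol is available, so C is limiting.
n(CO) = (1/1) × 3.281 = 3.281 mol
V(CO) = nRT/P = 3.281 × 8.314 × 1090 / 1810 = 16.43 L

16.4 L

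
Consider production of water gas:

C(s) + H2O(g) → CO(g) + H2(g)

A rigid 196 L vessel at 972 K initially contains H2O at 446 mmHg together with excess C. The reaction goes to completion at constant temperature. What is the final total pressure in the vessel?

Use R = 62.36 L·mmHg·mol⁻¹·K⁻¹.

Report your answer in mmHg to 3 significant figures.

At constant T and V, P ∝ n(gas): 1 mol gas → 2 mol gas.
P_final = (2/1) × 446 = 892.0 mmHg

892 mmHg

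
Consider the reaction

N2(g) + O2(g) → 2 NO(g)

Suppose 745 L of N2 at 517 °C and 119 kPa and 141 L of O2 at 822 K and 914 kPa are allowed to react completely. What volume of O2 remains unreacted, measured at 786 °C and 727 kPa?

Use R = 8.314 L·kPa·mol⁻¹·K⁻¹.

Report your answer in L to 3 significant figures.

n(N2) = PV/RT = (119 × 745) / (8.314 × 790.15) = 13.50 mol
n(O2) = PV/RT = (914 × 141) / (8.314 × 822) = 18.86 mol
For 13.50 mol N2, stoichiometry requires (1/1) × 13.50 = 13.50 mol O2; 18.86 mol is available, so N2 is limiting.
n(O2) consumed = (1/1) × 13.50 = 13.50 mol; remaining = 18.86 − 13.50 = 5.360 mol
V(O2) = nRT/P = 5.360 × 8.314 × 1059.15 / 727 = 64.92 L

64.9 L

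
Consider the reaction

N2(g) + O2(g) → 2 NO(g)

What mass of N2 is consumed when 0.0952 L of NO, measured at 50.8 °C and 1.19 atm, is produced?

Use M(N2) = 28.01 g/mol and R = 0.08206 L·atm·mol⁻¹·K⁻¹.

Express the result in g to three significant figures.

0.0597 g

n(NO) = PV/RT = (1.19 × 0.0952) / (0.08206 × 323.95) = 0.004262 mol
n(N2) = (1/2) × 0.004262 = 0.002131 mol
m(N2) = 0.002131 × 28.01 = 0.05969 g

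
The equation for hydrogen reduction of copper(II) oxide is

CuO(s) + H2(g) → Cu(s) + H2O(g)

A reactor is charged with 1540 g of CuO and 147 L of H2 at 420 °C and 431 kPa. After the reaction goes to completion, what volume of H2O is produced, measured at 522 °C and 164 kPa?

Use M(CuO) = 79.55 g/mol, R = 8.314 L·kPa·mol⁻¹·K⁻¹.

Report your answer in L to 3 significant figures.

n(CuO) = 1540 / 79.55 = 19.36 mol
n(H2) = PV/RT = (431 × 147) / (8.314 × 693.15) = 10.99 mol
For 19.36 mol CuO, stoichiometry requires (1/1) × 19.36 = 19.36 mol H2; 10.99 mol is available, so H2 is limiting.
n(H2O) = (1/1) × 10.99 = 10.99 mol
V(H2O) = nRT/P = 10.99 × 8.314 × 795.15 / 164 = 443.0 L

443 L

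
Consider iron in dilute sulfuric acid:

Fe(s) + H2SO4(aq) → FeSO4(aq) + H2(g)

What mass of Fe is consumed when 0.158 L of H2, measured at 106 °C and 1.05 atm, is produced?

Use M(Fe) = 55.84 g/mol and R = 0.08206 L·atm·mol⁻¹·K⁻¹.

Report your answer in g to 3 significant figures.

n(H2) = PV/RT = (1.05 × 0.158) / (0.08206 × 379.15) = 0.005332 mol
n(Fe) = (1/1) × 0.005332 = 0.005332 mol
m(Fe) = 0.005332 × 55.84 = 0.2977 g

0.298 g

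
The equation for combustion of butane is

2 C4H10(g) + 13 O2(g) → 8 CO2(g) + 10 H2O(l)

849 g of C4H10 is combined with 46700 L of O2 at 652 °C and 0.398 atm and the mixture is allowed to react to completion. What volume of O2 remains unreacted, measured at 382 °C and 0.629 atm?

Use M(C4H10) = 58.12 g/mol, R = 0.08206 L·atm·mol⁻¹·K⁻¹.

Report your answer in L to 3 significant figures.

12800 L

n(C4H10) = 849 / 58.12 = 14.61 mol
n(O2) = PV/RT = (0.398 × 46700) / (0.08206 × 925.15) = 244.8 mol
For 14.61 mol C4H10, stoichiometry requires (13/2) × 14.61 = 94.97 mol O2; 244.8 mol is available, so C4H10 is limiting.
n(O2) consumed = (13/2) × 14.61 = 94.97 mol; remaining = 244.8 − 94.97 = 149.8 mol
V(O2) = nRT/P = 149.8 × 0.08206 × 655.15 / 0.629 = 12800 L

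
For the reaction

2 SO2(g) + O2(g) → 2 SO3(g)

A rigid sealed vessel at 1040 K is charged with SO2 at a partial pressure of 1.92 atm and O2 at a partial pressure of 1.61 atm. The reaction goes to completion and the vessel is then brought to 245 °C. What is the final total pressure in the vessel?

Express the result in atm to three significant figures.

1.28 atm

At constant V, partial pressures at 1040 K are proportional to moles, so apply stoichiometry directly to pressures.
P(O2) required for 1.92 atm of SO2 = (1/2) × 1.92 = 0.9600 atm; available 1.61 atm, so SO2 is limiting.
P(O2) remaining = 1.61 − (1/2) × 1.92 = 0.6500 atm
P(gaseous products) = (2)/2 × 1.92 = 1.920 atm
P_total at 1040 K = 0.6500 + 1.920 = 2.570 atm
Scaling to 245 °C: P = 2.570 × 518.15/1040 = 1.280 atm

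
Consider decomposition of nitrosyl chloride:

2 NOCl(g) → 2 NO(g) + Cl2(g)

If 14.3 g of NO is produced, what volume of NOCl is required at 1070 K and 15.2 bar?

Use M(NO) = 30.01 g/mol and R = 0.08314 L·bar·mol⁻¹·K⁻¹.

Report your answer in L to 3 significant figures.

n(NO) = 14.30 / 30.01 = 0.4765 mol
n(NOCl) = (2/2) × 0.4765 = 0.4765 mol
V = nRT/P = 0.4765 × 0.08314 × 1070 / 15.2 = 2.789 L

2.79 L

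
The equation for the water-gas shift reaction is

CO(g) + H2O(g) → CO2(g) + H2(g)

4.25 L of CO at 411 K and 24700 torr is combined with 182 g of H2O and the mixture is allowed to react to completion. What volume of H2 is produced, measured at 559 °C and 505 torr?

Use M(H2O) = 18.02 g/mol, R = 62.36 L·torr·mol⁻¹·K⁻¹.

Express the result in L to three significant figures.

421 L

n(CO) = PV/RT = (24700 × 4.25) / (62.36 × 411) = 4.096 mol
n(H2O) = 182 / 18.02 = 10.10 mol
For 4.096 mol CO, stoichiometry requires (1/1) × 4.096 = 4.096 mol H2O; 10.10 mol is available, so CO is limiting.
n(H2) = (1/1) × 4.096 = 4.096 mol
V(H2) = nRT/P = 4.096 × 62.36 × 832.15 / 505 = 420.9 L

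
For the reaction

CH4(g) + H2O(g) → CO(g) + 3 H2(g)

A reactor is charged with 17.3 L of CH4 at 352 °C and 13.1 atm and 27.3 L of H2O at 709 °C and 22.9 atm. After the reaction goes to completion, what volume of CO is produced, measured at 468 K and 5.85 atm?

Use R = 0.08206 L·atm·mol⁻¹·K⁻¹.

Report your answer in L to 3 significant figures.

29.0 L

n(CH4) = PV/RT = (13.1 × 17.3) / (0.08206 × 625.15) = 4.418 mol
n(H2O) = PV/RT = (22.9 × 27.3) / (0.08206 × 982.15) = 7.757 mol
For 4.418 mol CH4, stoichiometry requires (1/1) × 4.418 = 4.418 mol H2O; 7.757 mol is available, so CH4 is limiting.
n(CO) = (1/1) × 4.418 = 4.418 mol
V(CO) = nRT/P = 4.418 × 0.08206 × 468 / 5.85 = 29.00 L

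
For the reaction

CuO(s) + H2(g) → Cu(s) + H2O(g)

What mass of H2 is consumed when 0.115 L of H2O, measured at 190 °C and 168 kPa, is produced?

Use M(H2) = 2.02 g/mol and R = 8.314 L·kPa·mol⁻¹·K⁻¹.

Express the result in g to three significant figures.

0.0101 g

n(H2O) = PV/RT = (168 × 0.115) / (8.314 × 463.15) = 0.005017 mol
n(H2) = (1/1) × 0.005017 = 0.005017 mol
m(H2) = 0.005017 × 2.02 = 0.01013 g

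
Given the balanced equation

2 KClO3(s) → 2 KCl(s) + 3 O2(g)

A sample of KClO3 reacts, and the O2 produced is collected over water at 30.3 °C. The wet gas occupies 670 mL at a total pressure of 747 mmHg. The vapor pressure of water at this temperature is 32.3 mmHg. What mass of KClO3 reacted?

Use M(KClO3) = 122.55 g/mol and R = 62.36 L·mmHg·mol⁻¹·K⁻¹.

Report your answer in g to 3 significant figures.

P(O2) = 747 − 32.3 = 714.7 mmHg
n(O2) = PV/RT = (714.7 × 0.6700) / (62.36 × 303.45) = 0.02530 mol
n(KClO3) = (2/3) × 0.02530 = 0.01687 mol
m(KClO3) = 0.01687 × 122.55 = 2.067 g

2.07 g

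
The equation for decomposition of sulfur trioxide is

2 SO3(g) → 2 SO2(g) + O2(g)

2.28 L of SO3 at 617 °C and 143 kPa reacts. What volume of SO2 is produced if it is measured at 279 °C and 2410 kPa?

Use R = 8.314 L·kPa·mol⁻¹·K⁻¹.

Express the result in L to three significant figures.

n(SO3) = PV/RT = (143 × 2.28) / (8.314 × 890.15) = 0.04406 mol
n(SO2) = (2/2) × 0.04406 = 0.04406 mol
V = nRT/P = 0.04406 × 8.314 × 552.15 / 2410 = 0.08393 L

0.0839 L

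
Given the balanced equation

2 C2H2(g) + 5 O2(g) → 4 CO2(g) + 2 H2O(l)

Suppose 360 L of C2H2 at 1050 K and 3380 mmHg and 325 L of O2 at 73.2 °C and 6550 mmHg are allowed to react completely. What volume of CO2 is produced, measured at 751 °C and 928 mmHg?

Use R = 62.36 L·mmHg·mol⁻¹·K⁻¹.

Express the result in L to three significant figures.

n(C2H2) = PV/RT = (3380 × 360) / (62.36 × 1050) = 18.58 mol
n(O2) = PV/RT = (6550 × 325) / (62.36 × 346.35) = 98.56 mol
For 18.58 mol C2H2, stoichiometry requires (5/2) × 18.58 = 46.45 mol O2; 98.56 mol is available, so C2H2 is limiting.
n(CO2) = (4/2) × 18.58 = 37.16 mol
V(CO2) = nRT/P = 37.16 × 62.36 × 1024.15 / 928 = 2557 L

2560 L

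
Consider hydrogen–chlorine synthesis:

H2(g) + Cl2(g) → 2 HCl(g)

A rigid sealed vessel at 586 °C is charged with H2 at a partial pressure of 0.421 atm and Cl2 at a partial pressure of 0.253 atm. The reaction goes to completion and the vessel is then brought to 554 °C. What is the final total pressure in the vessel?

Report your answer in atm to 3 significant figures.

0.649 atm

At constant V, partial pressures at 586 °C are proportional to moles, so apply stoichiometry directly to pressures.
P(Cl2) required for 0.421 atm of H2 = (1/1) × 0.421 = 0.4210 atm; available 0.253 atm, so Cl2 is limiting.
P(H2) remaining = 0.421 − (1/1) × 0.253 = 0.1680 atm
P(gaseous products) = (2)/1 × 0.253 = 0.5060 atm
P_total at 586 °C = 0.1680 + 0.5060 = 0.6740 atm
Scaling to 554 °C: P = 0.6740 × 827.15/859.15 = 0.6489 atm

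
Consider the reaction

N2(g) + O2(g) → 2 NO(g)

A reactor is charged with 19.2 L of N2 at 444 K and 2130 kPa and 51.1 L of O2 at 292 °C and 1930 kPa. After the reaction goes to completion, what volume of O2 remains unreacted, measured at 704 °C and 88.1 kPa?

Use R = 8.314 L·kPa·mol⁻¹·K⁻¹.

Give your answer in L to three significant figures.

n(N2) = PV/RT = (2130 × 19.2) / (8.314 × 444) = 11.08 mol
n(O2) = PV/RT = (1930 × 51.1) / (8.314 × 565.15) = 20.99 mol
For 11.08 mol N2, stoichiometry requires (1/1) × 11.08 = 11.08 mol O2; 20.99 mol is available, so N2 is limiting.
n(O2) consumed = (1/1) × 11.08 = 11.08 mol; remaining = 20.99 − 11.08 = 9.910 mol
V(O2) = nRT/P = 9.910 × 8.314 × 977.15 / 88.1 = 913.8 L

914 L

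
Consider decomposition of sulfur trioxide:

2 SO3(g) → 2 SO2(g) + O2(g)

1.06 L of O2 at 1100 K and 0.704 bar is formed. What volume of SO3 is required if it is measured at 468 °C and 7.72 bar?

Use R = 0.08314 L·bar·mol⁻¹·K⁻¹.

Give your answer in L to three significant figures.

n(O2) = PV/RT = (0.704 × 1.06) / (0.08314 × 1100) = 0.008160 mol
n(SO3) = (2/1) × 0.008160 = 0.01632 mol
V = nRT/P = 0.01632 × 0.08314 × 741.15 / 7.72 = 0.1303 L

0.130 L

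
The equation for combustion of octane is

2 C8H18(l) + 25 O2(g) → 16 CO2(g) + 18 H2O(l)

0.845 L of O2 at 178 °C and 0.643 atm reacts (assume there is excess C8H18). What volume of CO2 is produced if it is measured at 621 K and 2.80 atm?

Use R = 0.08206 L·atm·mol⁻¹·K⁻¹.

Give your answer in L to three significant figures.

0.171 L

n(O2) = PV/RT = (0.643 × 0.845) / (0.08206 × 451.15) = 0.01468 mol
n(CO2) = (16/25) × 0.01468 = 0.009395 mol
V = nRT/P = 0.009395 × 0.08206 × 621 / 2.80 = 0.1710 L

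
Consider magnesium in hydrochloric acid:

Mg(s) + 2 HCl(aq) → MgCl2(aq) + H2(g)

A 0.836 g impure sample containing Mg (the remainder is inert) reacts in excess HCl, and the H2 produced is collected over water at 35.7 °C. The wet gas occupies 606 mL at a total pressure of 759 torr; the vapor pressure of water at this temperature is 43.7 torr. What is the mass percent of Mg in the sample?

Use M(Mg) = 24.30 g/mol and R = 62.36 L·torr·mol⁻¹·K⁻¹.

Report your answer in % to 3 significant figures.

65.4 %

P(H2) = 759 − 43.7 = 715.3 torr
n(H2) = PV/RT = (715.3 × 0.6060) / (62.36 × 308.85) = 0.02251 mol
n(Mg) = (1/1) × 0.02251 = 0.02251 mol
m(Mg) = 0.02251 × 24.30 = 0.5470 g
%Mg = 0.5470 / 0.836 × 100 = 65.43%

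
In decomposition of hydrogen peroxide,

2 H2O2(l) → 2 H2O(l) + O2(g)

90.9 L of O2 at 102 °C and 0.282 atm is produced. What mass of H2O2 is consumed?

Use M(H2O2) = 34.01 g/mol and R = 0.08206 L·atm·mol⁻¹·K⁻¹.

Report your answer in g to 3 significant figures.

56.6 g

n(O2) = PV/RT = (0.282 × 90.9) / (0.08206 × 375.15) = 0.8327 mol
n(H2O2) = (2/1) × 0.8327 = 1.665 mol
m(H2O2) = 1.665 × 34.01 = 56.63 g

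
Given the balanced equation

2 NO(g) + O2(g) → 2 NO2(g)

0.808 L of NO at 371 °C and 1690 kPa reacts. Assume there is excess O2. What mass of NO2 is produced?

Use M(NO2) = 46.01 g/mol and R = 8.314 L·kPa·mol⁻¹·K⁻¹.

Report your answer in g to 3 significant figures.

11.7 g

n(NO) = PV/RT = (1690 × 0.808) / (8.314 × 644.15) = 0.2550 mol
n(NO2) = (2/2) × 0.2550 = 0.2550 mol
m(NO2) = 0.2550 × 46.01 = 11.73 g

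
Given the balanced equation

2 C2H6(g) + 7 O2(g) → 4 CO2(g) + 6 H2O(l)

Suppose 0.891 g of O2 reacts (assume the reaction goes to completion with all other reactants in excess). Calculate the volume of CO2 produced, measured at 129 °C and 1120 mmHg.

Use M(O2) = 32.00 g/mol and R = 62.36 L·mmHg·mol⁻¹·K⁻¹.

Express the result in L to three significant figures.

n(O2) = 0.8910 / 32.00 = 0.02784 mol
n(CO2) = (4/7) × 0.02784 = 0.01591 mol
V = nRT/P = 0.01591 × 62.36 × 402.15 / 1120 = 0.3562 L

0.356 L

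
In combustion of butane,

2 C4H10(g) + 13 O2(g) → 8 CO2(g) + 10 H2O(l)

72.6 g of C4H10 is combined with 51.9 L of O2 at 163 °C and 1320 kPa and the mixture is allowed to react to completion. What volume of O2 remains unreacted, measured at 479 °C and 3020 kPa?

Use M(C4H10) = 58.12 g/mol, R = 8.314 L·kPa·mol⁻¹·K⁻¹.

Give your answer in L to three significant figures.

n(C4H10) = 72.6 / 58.12 = 1.249 mol
n(O2) = PV/RT = (1320 × 51.9) / (8.314 × 436.15) = 18.89 mol
For 1.249 mol C4H10, stoichiometry requires (13/2) × 1.249 = 8.119 mol O2; 18.89 mol is available, so C4H10 is limiting.
n(O2) consumed = (13/2) × 1.249 = 8.119 mol; remaining = 18.89 − 8.119 = 10.77 mol
V(O2) = nRT/P = 10.77 × 8.314 × 752.15 / 3020 = 22.30 L

22.3 L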